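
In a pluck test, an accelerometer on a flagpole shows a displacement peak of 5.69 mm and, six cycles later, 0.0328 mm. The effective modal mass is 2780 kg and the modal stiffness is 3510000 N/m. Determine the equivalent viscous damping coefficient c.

Logarithmic decrement δ = (1/n)·ln(x₀/x_n) = (1/6)·ln(5.69/0.0328) = (1/6)·ln(173.5) = 0.8593.
ζ = δ/√(4π² + δ²) = 0.8593/√(39.48 + 0.738) = 0.8593/6.342 = 0.1355.
c = ζ · 2√(km) = 0.1355 × 2√(3510000 × 2780) = 0.1355 × 197600 = 26770 N·s/m.

26800 N·s/m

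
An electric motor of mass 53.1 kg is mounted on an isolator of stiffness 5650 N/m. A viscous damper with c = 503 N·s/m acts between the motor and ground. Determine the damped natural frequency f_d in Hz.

1.46 Hz

ω_n = √(k/m) = √(5650/53.1) = 10.32 rad/s.
Critical damping c_c = 2√(k·m) = 2√(5650 × 53.1) = 1095 N·s/m, so ζ = c/c_c = 503/1095 = 0.4592.
ω_d = ω_n√(1 − ζ²) = 10.32 × √(1 − 0.211) = 9.164 rad/s.
f_d = ω_d/(2π) = 1.458 Hz.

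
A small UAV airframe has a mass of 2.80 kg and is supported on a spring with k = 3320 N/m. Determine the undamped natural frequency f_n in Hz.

ω_n = √(k/m) = √(3320/2.80) = √1186 = 34.43 rad/s.
f_n = ω_n/(2π) = 34.43/6.283 = 5.480 Hz.

5.48 Hz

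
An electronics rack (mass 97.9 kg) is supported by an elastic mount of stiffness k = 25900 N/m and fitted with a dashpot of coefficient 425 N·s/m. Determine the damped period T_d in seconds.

0.390 s

ω_n = √(k/m) = √(25900/97.9) = 16.27 rad/s.
Critical damping c_c = 2√(k·m) = 2√(25900 × 97.9) = 3185 N·s/m, so ζ = c/c_c = 425/3185 = 0.1334.
ω_d = ω_n√(1 − ζ²) = 16.27 × √(1 − 0.0178) = 16.12 rad/s.
T_d = 2π/ω_d = 0.3898 s.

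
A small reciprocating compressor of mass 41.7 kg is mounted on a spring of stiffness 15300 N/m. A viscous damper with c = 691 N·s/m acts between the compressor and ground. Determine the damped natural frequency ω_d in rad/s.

ω_n = √(k/m) = √(15300/41.7) = 19.15 rad/s.
Critical damping c_c = 2√(k·m) = 2√(15300 × 41.7) = 1598 N·s/m, so ζ = c/c_c = 691/1598 = 0.4325.
ω_d = ω_n√(1 − ζ²) = 19.15 × √(1 − 0.187) = 17.27 rad/s.

17.3 rad/s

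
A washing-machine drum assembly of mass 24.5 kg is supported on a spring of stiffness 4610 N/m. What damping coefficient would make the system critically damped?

c_c = 2√(k·m) = 2√(4610 × 24.5) = 2 × 336.1 = 672.1 N·s/m.

672 N·s/m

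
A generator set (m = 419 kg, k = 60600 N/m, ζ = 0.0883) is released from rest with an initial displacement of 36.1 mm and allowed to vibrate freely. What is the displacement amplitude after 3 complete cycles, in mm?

6.79 mm

Logarithmic decrement δ = 2πζ/√(1 − ζ²) = 2π × 0.08830/√(1 − 0.00780) = 0.5570.
After n cycles, x_n/x₀ = e^(−nδ), so x_3 = 36.1 × e^(−3 × 0.5570) = 36.1 × 0.1881 = 6.789 mm.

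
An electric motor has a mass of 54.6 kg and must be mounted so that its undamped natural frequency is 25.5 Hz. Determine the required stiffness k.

1400000 N/m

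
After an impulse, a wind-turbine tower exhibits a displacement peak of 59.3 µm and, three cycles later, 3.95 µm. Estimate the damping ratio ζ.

0.142

Logarithmic decrement δ = (1/n)·ln(x₀/x_n) = (1/3)·ln(59.3/3.95) = (1/3)·ln(15.01) = 0.9030.
ζ = δ/√(4π² + δ²) = 0.9030/√(39.48 + 0.815) = 0.9030/6.348 = 0.1422.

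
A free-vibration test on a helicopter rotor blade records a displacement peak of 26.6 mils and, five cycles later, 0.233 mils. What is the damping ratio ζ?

Logarithmic decrement δ = (1/n)·ln(x₀/x_n) = (1/5)·ln(26.6/0.233) = (1/5)·ln(114.2) = 0.9475.
ζ = δ/√(4π² + δ²) = 0.9475/√(39.48 + 0.898) = 0.9475/6.354 = 0.1491.

0.149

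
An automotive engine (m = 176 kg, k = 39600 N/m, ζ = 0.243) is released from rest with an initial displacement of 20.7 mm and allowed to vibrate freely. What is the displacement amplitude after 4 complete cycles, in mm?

0.0382 mm

Logarithmic decrement δ = 2πζ/√(1 − ζ²) = 2π × 0.2430/√(1 − 0.0590) = 1.574.
After n cycles, x_n/x₀ = e^(−nδ), so x_4 = 20.7 × e^(−4 × 1.574) = 20.7 × 0.001844 = 0.03817 mm.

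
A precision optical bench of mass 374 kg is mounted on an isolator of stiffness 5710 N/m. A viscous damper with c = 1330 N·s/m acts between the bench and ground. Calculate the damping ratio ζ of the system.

0.455

ω_n = √(k/m) = √(5710/374) = 3.907 rad/s.
Critical damping c_c = 2√(k·m) = 2√(5710 × 374) = 2923 N·s/m, so ζ = c/c_c = 1330/2923 = 0.4551.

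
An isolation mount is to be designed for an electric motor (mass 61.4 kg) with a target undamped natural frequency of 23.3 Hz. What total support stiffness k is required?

ω_n = 2πf_n = 2π × 23.3 = 146.4 rad/s.
k = m·ω_n² = 61.4 × 146.4² = 61.4 × 21430 = 1316000 N/m.

1320000 N/m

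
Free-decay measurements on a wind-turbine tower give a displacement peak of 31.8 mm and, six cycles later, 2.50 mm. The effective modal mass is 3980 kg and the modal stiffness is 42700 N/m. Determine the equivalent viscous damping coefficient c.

1750 N·s/m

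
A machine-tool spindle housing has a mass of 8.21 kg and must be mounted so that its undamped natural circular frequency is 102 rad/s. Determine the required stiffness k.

k = m·ω_n² = 8.21 × 102.0² = 8.21 × 10400 = 85420 N/m.

85400 N/m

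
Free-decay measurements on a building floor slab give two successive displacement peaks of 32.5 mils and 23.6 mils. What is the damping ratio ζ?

0.0509

Logarithmic decrement δ = (1/n)·ln(x₀/x_n) = (1/1)·ln(32.5/23.6) = (1/1)·ln(1.377) = 0.3200.
ζ = δ/√(4π² + δ²) = 0.3200/√(39.48 + 0.102) = 0.3200/6.291 = 0.05086.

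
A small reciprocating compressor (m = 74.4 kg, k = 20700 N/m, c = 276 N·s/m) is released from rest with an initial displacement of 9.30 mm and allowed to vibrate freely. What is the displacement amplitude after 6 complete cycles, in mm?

ζ = c/(2√(km)) = 276/(2√(20700 × 74.4)) = 276/2482 = 0.1112.
Logarithmic decrement δ = 2πζ/√(1 − ζ²) = 2π × 0.1112/√(1 − 0.0124) = 0.7031.
After n cycles, x_n/x₀ = e^(−nδ), so x_6 = 9.30 × e^(−6 × 0.7031) = 9.30 × 0.01472 = 0.1369 mm.

0.137 mm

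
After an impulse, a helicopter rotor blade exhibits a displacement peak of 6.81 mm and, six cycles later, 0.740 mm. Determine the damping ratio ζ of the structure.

0.0588

Logarithmic decrement δ = (1/n)·ln(x₀/x_n) = (1/6)·ln(6.81/0.740) = (1/6)·ln(9.203) = 0.3699.
ζ = δ/√(4π² + δ²) = 0.3699/√(39.48 + 0.137) = 0.3699/6.294 = 0.05877.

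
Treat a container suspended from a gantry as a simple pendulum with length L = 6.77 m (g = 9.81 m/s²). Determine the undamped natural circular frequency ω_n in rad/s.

For a simple pendulum ω_n = √(g/L) = √(9.81/6.77) = √1.449 = 1.204 rad/s.

1.20 rad/s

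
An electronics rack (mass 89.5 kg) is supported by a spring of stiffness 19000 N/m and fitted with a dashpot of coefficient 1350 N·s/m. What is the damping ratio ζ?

0.518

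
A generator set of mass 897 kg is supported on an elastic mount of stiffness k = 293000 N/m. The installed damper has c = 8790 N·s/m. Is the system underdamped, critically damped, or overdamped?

underdamped

c_c = 2√(k·m) = 32420 N·s/m; ζ = c/c_c = 8790/32420 = 0.271.
Since ζ < 1 the system is underdamped.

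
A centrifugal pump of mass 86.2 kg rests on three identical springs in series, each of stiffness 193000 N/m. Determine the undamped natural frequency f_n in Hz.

4.35 Hz

Series springs: 1/k_eq = 3/193000, so k_eq = 193000/3 = 64330 N/m.
ω_n = √(k_eq/m) = √(64330/86.2) = √746.3 = 27.32 rad/s.
f_n = ω_n/(2π) = 27.32/6.283 = 4.348 Hz.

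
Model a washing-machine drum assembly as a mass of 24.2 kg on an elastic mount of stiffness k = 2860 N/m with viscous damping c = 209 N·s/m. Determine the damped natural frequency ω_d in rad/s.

9.98 rad/s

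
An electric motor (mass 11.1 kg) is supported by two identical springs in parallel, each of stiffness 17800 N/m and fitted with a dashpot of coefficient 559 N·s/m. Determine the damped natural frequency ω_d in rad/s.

Parallel springs add: k_eq = 2 × 17800 = 35600 N/m.
ω_n = √(k_eq/m) = √(35600/11.1) = 56.63 rad/s.
Critical damping c_c = 2√(k_eq·m) = 2√(35600 × 11.1) = 1257 N·s/m, so ζ = c/c_c = 559/1257 = 0.4446.
ω_d = ω_n√(1 − ζ²) = 56.63 × √(1 − 0.198) = 50.73 rad/s.

50.7 rad/s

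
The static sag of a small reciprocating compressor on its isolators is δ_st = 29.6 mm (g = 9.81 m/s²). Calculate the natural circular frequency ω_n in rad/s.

18.2 rad/s

ω_n = √(g/δ_st) = √(9.81/0.0296) = √331.4 = 18.20 rad/s.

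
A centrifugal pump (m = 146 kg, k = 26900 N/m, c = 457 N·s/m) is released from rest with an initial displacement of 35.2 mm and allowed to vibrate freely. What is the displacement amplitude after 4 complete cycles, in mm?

1.90 mm

ζ = c/(2√(km)) = 457/(2√(26900 × 146)) = 457/3964 = 0.1153.
Logarithmic decrement δ = 2πζ/√(1 − ζ²) = 2π × 0.1153/√(1 − 0.0133) = 0.7293.
After n cycles, x_n/x₀ = e^(−nδ), so x_4 = 35.2 × e^(−4 × 0.7293) = 35.2 × 0.05408 = 1.904 mm.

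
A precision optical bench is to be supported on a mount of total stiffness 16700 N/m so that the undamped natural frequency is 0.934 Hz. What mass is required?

ω_n = 2πf_n = 2π × 0.934 = 5.868 rad/s.
m = k/ω_n² = 16700/5.868² = 16700/34.44 = 484.9 kg.

485 kg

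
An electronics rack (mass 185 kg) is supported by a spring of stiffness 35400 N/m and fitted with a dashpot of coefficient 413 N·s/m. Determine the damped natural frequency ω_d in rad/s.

ω_n = √(k/m) = √(35400/185) = 13.83 rad/s.
Critical damping c_c = 2√(k·m) = 2√(35400 × 185) = 5118 N·s/m, so ζ = c/c_c = 413/5118 = 0.08069.
ω_d = ω_n√(1 − ζ²) = 13.83 × √(1 − 0.00651) = 13.79 rad/s.

13.8 rad/s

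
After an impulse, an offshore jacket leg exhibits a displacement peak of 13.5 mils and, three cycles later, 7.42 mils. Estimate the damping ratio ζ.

0.0317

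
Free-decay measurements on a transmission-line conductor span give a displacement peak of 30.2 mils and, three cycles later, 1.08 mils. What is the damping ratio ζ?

Logarithmic decrement δ = (1/n)·ln(x₀/x_n) = (1/3)·ln(30.2/1.08) = (1/3)·ln(27.96) = 1.110.
ζ = δ/√(4π² + δ²) = 1.110/√(39.48 + 1.23) = 1.110/6.381 = 0.1740.

0.174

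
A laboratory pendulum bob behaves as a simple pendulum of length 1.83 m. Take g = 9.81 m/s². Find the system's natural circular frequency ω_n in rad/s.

2.32 rad/s

For a simple pendulum ω_n = √(g/L) = √(9.81/1.83) = √5.361 = 2.315 rad/s.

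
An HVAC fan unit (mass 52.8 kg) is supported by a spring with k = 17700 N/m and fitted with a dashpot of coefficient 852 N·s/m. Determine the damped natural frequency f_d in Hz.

ω_n = √(k/m) = √(17700/52.8) = 18.31 rad/s.
Critical damping c_c = 2√(k·m) = 2√(17700 × 52.8) = 1933 N·s/m, so ζ = c/c_c = 852/1933 = 0.4407.
ω_d = ω_n√(1 − ζ²) = 18.31 × √(1 − 0.194) = 16.44 rad/s.
f_d = ω_d/(2π) = 2.616 Hz.

2.62 Hz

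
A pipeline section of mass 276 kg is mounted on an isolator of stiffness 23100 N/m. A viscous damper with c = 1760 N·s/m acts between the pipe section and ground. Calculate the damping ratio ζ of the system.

0.349

ω_n = √(k/m) = √(23100/276) = 9.149 rad/s.
Critical damping c_c = 2√(k·m) = 2√(23100 × 276) = 5050 N·s/m, so ζ = c/c_c = 1760/5050 = 0.3485.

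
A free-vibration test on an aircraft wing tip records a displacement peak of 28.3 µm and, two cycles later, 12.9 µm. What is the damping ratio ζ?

0.0624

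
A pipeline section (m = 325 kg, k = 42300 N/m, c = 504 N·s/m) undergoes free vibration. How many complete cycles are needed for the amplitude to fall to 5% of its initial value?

ζ = c/(2√(km)) = 504/(2√(42300 × 325)) = 504/7416 = 0.06797.
Logarithmic decrement δ = 2πζ/√(1 − ζ²) = 2π × 0.06797/√(1 − 0.00462) = 0.4280.
x_n/x₀ = e^(−nδ) ≤ 0.05; take ln: n ≥ ln(1/0.05)/δ = 2.996/0.4280 = 6.999.
So 7 complete cycles are required.

7 cycles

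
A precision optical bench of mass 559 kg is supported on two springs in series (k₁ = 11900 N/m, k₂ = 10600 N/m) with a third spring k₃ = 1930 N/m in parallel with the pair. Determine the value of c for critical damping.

4100 N·s/m

Series pair: k_s = k₁k₂/(k₁+k₂) = (11900)(10600)/(11900 + 10600) = 5606 N/m. In parallel with k₃: k_eq = 5606 + 1930 = 7536 N/m.
c_c = 2√(k_eq·m) = 2√(7536 × 559) = 2 × 2052 = 4105 N·s/m.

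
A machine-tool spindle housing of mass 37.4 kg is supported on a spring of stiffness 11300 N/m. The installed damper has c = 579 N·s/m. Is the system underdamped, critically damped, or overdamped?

underdamped

c_c = 2√(k·m) = 1300 N·s/m; ζ = c/c_c = 579/1300 = 0.445.
Since ζ < 1 the system is underdamped.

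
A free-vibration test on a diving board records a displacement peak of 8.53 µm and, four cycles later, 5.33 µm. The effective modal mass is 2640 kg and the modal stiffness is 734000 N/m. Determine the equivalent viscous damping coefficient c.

Logarithmic decrement δ = (1/n)·ln(x₀/x_n) = (1/4)·ln(8.53/5.33) = (1/4)·ln(1.600) = 0.1176.
ζ = δ/√(4π² + δ²) = 0.1176/√(39.48 + 0.0138) = 0.1176/6.284 = 0.01871.
c = ζ · 2√(km) = 0.01871 × 2√(734000 × 2640) = 0.01871 × 88040 = 1647 N·s/m.

1650 N·s/m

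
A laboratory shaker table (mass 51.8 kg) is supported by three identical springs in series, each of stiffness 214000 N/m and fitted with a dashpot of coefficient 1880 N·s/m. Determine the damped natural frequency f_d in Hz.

Series springs: 1/k_eq = 3/214000, so k_eq = 214000/3 = 71330 N/m.
ω_n = √(k_eq/m) = √(71330/51.8) = 37.11 rad/s.
Critical damping c_c = 2√(k_eq·m) = 2√(71330 × 51.8) = 3845 N·s/m, so ζ = c/c_c = 1880/3845 = 0.4890.
ω_d = ω_n√(1 − ζ²) = 37.11 × √(1 − 0.239) = 32.37 rad/s.
f_d = ω_d/(2π) = 5.152 Hz.

5.15 Hz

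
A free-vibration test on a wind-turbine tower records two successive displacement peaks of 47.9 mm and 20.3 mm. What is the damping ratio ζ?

Logarithmic decrement δ = (1/n)·ln(x₀/x_n) = (1/1)·ln(47.9/20.3) = (1/1)·ln(2.360) = 0.8585.
ζ = δ/√(4π² + δ²) = 0.8585/√(39.48 + 0.737) = 0.8585/6.342 = 0.1354.

0.135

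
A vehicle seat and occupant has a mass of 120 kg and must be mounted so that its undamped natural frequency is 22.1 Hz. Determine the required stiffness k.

2310000 N/m

ω_n = 2πf_n = 2π × 22.1 = 138.9 rad/s.
k = m·ω_n² = 120 × 138.9² = 120 × 19280 = 2314000 N/m.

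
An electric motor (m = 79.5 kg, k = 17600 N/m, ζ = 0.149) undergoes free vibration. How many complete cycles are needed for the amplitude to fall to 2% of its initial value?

Logarithmic decrement δ = 2πζ/√(1 − ζ²) = 2π × 0.1490/√(1 − 0.0222) = 0.9468.
x_n/x₀ = e^(−nδ) ≤ 0.02; take ln: n ≥ ln(1/0.02)/δ = 3.912/0.9468 = 4.132.
So 5 complete cycles are required.

5 cycles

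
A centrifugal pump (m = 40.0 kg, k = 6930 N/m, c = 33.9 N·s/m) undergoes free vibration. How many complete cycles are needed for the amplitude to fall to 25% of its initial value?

ζ = c/(2√(km)) = 33.9/(2√(6930 × 40.0)) = 33.9/1053 = 0.03219.
Logarithmic decrement δ = 2πζ/√(1 − ζ²) = 2π × 0.03219/√(1 − 0.00104) = 0.2024.
x_n/x₀ = e^(−nδ) ≤ 0.25; take ln: n ≥ ln(1/0.25)/δ = 1.386/0.2024 = 6.850.
So 7 complete cycles are required.

7 cycles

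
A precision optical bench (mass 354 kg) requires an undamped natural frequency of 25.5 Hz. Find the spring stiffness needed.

9090000 N/m

ω_n = 2πf_n = 2π × 25.5 = 160.2 rad/s.
k = m·ω_n² = 354 × 160.2² = 354 × 25670 = 9087000 N/m.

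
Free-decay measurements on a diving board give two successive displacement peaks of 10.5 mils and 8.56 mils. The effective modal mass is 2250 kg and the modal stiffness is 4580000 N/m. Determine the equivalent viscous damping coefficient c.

6600 N·s/m

Logarithmic decrement δ = (1/n)·ln(x₀/x_n) = (1/1)·ln(10.5/8.56) = (1/1)·ln(1.227) = 0.2043.
ζ = δ/√(4π² + δ²) = 0.2043/√(39.48 + 0.0417) = 0.2043/6.287 = 0.03249.
c = ζ · 2√(km) = 0.03249 × 2√(4580000 × 2250) = 0.03249 × 203000 = 6597 N·s/m.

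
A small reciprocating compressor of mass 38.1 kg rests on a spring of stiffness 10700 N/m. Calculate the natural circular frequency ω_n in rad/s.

16.8 rad/s

ω_n = √(k/m) = √(10700/38.1) = √280.8 = 16.76 rad/s.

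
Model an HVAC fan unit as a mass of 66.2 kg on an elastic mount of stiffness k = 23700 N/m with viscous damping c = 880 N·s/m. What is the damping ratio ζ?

0.351

ω_n = √(k/m) = √(23700/66.2) = 18.92 rad/s.
Critical damping c_c = 2√(k·m) = 2√(23700 × 66.2) = 2505 N·s/m, so ζ = c/c_c = 880/2505 = 0.3513.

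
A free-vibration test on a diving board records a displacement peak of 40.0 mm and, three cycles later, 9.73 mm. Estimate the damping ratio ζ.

Logarithmic decrement δ = (1/n)·ln(x₀/x_n) = (1/3)·ln(40.0/9.73) = (1/3)·ln(4.111) = 0.4712.
ζ = δ/√(4π² + δ²) = 0.4712/√(39.48 + 0.222) = 0.4712/6.301 = 0.07479.

0.0748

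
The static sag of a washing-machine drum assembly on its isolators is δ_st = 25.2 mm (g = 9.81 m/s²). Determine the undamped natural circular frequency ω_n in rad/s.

19.7 rad/s

ω_n = √(g/δ_st) = √(9.81/0.0252) = √389.3 = 19.73 rad/s.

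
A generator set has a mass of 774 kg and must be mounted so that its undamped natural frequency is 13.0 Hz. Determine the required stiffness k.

5160000 N/m

ω_n = 2πf_n = 2π × 13.0 = 81.68 rad/s.
k = m·ω_n² = 774 × 81.68² = 774 × 6672 = 5164000 N/m.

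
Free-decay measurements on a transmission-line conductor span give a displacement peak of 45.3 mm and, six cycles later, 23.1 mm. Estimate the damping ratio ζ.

0.0179

Logarithmic decrement δ = (1/n)·ln(x₀/x_n) = (1/6)·ln(45.3/23.1) = (1/6)·ln(1.961) = 0.1122.
ζ = δ/√(4π² + δ²) = 0.1122/√(39.48 + 0.0126) = 0.1122/6.284 = 0.01786.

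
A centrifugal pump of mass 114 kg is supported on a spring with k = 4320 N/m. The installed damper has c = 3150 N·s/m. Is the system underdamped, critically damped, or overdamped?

overdamped

c_c = 2√(k·m) = 1404 N·s/m; ζ = c/c_c = 3150/1404 = 2.24.
Since ζ > 1 the system is overdamped.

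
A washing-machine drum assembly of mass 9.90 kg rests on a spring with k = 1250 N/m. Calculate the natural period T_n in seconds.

0.559 s

ω_n = √(k/m) = √(1250/9.90) = √126.3 = 11.24 rad/s.
T_n = 2π/ω_n = 6.283/11.24 = 0.5592 s.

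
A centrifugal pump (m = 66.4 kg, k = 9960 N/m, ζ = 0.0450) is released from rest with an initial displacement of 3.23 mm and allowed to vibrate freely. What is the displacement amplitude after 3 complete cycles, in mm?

Logarithmic decrement δ = 2πζ/√(1 − ζ²) = 2π × 0.04500/√(1 − 0.00202) = 0.2830.
After n cycles, x_n/x₀ = e^(−nδ), so x_3 = 3.23 × e^(−3 × 0.2830) = 3.23 × 0.4278 = 1.382 mm.

1.38 mm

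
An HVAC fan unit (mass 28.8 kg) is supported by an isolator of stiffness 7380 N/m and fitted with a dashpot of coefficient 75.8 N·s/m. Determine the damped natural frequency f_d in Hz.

ω_n = √(k/m) = √(7380/28.8) = 16.01 rad/s.
Critical damping c_c = 2√(k·m) = 2√(7380 × 28.8) = 922.0 N·s/m, so ζ = c/c_c = 75.8/922.0 = 0.08221.
ω_d = ω_n√(1 − ζ²) = 16.01 × √(1 − 0.00676) = 15.95 rad/s.
f_d = ω_d/(2π) = 2.539 Hz.

2.54 Hz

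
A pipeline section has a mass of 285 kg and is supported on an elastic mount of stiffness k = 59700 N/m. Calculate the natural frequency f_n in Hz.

ω_n = √(k/m) = √(59700/285) = √209.5 = 14.47 rad/s.
f_n = ω_n/(2π) = 14.47/6.283 = 2.303 Hz.

2.30 Hz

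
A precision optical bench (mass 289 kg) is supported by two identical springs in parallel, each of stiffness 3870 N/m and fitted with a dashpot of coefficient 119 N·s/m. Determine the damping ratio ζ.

Parallel springs add: k_eq = 2 × 3870 = 7740 N/m.
ω_n = √(k_eq/m) = √(7740/289) = 5.175 rad/s.
Critical damping c_c = 2√(k_eq·m) = 2√(7740 × 289) = 2991 N·s/m, so ζ = c/c_c = 119/2991 = 0.03978.

0.0398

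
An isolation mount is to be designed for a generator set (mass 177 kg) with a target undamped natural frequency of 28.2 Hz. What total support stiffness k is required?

ω_n = 2πf_n = 2π × 28.2 = 177.2 rad/s.
k = m·ω_n² = 177 × 177.2² = 177 × 31390 = 5557000 N/m.

5560000 N/m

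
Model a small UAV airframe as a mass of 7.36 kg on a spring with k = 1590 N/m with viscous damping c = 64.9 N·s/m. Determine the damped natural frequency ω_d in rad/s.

ω_n = √(k/m) = √(1590/7.36) = 14.70 rad/s.
Critical damping c_c = 2√(k·m) = 2√(1590 × 7.36) = 216.4 N·s/m, so ζ = c/c_c = 64.9/216.4 = 0.3000.
ω_d = ω_n√(1 − ζ²) = 14.70 × √(1 − 0.0900) = 14.02 rad/s.

14.0 rad/s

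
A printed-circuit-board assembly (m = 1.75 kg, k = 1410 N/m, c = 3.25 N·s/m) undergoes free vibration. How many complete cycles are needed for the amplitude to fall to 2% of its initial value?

20 cycles

ζ = c/(2√(km)) = 3.25/(2√(1410 × 1.75)) = 3.25/99.35 = 0.03271.
Logarithmic decrement δ = 2πζ/√(1 − ζ²) = 2π × 0.03271/√(1 − 0.00107) = 0.2057.
x_n/x₀ = e^(−nδ) ≤ 0.02; take ln: n ≥ ln(1/0.02)/δ = 3.912/0.2057 = 19.02.
So 20 complete cycles are required.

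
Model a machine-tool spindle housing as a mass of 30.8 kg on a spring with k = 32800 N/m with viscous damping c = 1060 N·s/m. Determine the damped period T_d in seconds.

ω_n = √(k/m) = √(32800/30.8) = 32.63 rad/s.
Critical damping c_c = 2√(k·m) = 2√(32800 × 30.8) = 2010 N·s/m, so ζ = c/c_c = 1060/2010 = 0.5273.
ω_d = ω_n√(1 − ζ²) = 32.63 × √(1 − 0.278) = 27.73 rad/s.
T_d = 2π/ω_d = 0.2266 s.

0.227 s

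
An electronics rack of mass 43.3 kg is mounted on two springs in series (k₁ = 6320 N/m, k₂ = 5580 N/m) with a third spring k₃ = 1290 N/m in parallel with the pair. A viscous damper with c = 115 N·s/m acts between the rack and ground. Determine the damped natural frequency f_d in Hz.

Series pair: k_s = k₁k₂/(k₁+k₂) = (6320)(5580)/(6320 + 5580) = 2963 N/m. In parallel with k₃: k_eq = 2963 + 1290 = 4253 N/m.
ω_n = √(k_eq/m) = √(4253/43.3) = 9.911 rad/s.
Critical damping c_c = 2√(k_eq·m) = 2√(4253 × 43.3) = 858.3 N·s/m, so ζ = c/c_c = 115/858.3 = 0.1340.
ω_d = ω_n√(1 − ζ²) = 9.911 × √(1 − 0.0180) = 9.822 rad/s.
f_d = ω_d/(2π) = 1.563 Hz.

1.56 Hz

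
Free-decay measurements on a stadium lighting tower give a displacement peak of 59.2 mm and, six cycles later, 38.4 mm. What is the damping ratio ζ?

Logarithmic decrement δ = (1/n)·ln(x₀/x_n) = (1/6)·ln(59.2/38.4) = (1/6)·ln(1.542) = 0.07214.
ζ = δ/√(4π² + δ²) = 0.07214/√(39.48 + 0.00520) = 0.07214/6.284 = 0.01148.

0.0115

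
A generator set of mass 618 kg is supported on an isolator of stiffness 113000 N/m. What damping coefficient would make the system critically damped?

16700 N·s/m

c_c = 2√(k·m) = 2√(113000 × 618) = 2 × 8357 = 16710 N·s/m.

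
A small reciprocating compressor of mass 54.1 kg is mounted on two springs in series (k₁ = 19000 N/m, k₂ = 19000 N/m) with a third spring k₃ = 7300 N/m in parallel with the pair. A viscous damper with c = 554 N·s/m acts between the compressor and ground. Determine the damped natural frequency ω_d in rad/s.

Series pair: k_s = k₁k₂/(k₁+k₂) = (19000)(19000)/(19000 + 19000) = 9500 N/m. In parallel with k₃: k_eq = 9500 + 7300 = 16800 N/m.
ω_n = √(k_eq/m) = √(16800/54.1) = 17.62 rad/s.
Critical damping c_c = 2√(k_eq·m) = 2√(16800 × 54.1) = 1907 N·s/m, so ζ = c/c_c = 554/1907 = 0.2906.
ω_d = ω_n√(1 − ζ²) = 17.62 × √(1 − 0.0844) = 16.86 rad/s.

16.9 rad/s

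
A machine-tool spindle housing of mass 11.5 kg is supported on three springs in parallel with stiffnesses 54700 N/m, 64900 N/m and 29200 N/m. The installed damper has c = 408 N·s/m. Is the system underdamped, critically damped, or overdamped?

Parallel springs add: k_eq = 54700 + 64900 + 29200 = 148800 N/m.
c_c = 2√(k_eq·m) = 2616 N·s/m; ζ = c/c_c = 408/2616 = 0.156.
Since ζ < 1 the system is underdamped.

underdamped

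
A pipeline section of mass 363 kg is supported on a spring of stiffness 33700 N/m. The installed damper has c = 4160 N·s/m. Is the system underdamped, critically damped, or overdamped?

underdamped

c_c = 2√(k·m) = 6995 N·s/m; ζ = c/c_c = 4160/6995 = 0.595.
Since ζ < 1 the system is underdamped.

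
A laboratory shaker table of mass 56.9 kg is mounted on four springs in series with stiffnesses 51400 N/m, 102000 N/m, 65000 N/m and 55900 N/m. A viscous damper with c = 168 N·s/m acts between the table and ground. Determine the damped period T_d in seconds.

0.376 s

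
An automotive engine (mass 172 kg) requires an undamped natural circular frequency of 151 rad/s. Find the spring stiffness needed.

3920000 N/m

k = m·ω_n² = 172 × 151.0² = 172 × 22800 = 3922000 N/m.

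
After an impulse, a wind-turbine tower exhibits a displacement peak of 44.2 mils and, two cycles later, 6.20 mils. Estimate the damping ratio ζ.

0.154

Logarithmic decrement δ = (1/n)·ln(x₀/x_n) = (1/2)·ln(44.2/6.20) = (1/2)·ln(7.129) = 0.9821.
ζ = δ/√(4π² + δ²) = 0.9821/√(39.48 + 0.964) = 0.9821/6.359 = 0.1544.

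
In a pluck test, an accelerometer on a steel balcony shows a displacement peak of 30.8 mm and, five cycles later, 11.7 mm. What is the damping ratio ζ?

Logarithmic decrement δ = (1/n)·ln(x₀/x_n) = (1/5)·ln(30.8/11.7) = (1/5)·ln(2.632) = 0.1936.
ζ = δ/√(4π² + δ²) = 0.1936/√(39.48 + 0.0375) = 0.1936/6.286 = 0.03080.

0.0308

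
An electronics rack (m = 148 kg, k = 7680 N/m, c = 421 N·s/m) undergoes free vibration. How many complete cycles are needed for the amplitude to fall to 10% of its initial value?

ζ = c/(2√(km)) = 421/(2√(7680 × 148)) = 421/2132 = 0.1974.
Logarithmic decrement δ = 2πζ/√(1 − ζ²) = 2π × 0.1974/√(1 − 0.0390) = 1.265.
x_n/x₀ = e^(−nδ) ≤ 0.1; take ln: n ≥ ln(1/0.1)/δ = 2.303/1.265 = 1.820.
So 2 complete cycles are required.

2 cycles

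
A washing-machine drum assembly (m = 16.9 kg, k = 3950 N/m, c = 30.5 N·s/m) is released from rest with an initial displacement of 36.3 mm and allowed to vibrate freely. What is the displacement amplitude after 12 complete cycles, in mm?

ζ = c/(2√(km)) = 30.5/(2√(3950 × 16.9)) = 30.5/516.7 = 0.05902.
Logarithmic decrement δ = 2πζ/√(1 − ζ²) = 2π × 0.05902/√(1 − 0.00348) = 0.3715.
After n cycles, x_n/x₀ = e^(−nδ), so x_12 = 36.3 × e^(−12 × 0.3715) = 36.3 × 0.01158 = 0.4205 mm.

0.421 mm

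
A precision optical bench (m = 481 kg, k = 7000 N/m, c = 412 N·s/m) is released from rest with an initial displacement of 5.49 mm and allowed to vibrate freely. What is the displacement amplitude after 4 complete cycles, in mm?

ζ = c/(2√(km)) = 412/(2√(7000 × 481)) = 412/3670 = 0.1123.
Logarithmic decrement δ = 2πζ/√(1 − ζ²) = 2π × 0.1123/√(1 − 0.0126) = 0.7099.
After n cycles, x_n/x₀ = e^(−nδ), so x_4 = 5.49 × e^(−4 × 0.7099) = 5.49 × 0.05846 = 0.3209 mm.

0.321 mm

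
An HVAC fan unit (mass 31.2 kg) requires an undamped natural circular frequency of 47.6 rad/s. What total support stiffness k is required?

k = m·ω_n² = 31.2 × 47.60² = 31.2 × 2266 = 70690 N/m.

70700 N/m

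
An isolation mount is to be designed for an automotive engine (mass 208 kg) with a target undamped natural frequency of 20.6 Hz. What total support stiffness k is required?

3480000 N/m

ω_n = 2πf_n = 2π × 20.6 = 129.4 rad/s.
k = m·ω_n² = 208 × 129.4² = 208 × 16750 = 3485000 N/m.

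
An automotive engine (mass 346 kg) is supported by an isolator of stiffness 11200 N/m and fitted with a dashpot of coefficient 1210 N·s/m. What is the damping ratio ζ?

ω_n = √(k/m) = √(11200/346) = 5.689 rad/s.
Critical damping c_c = 2√(k·m) = 2√(11200 × 346) = 3937 N·s/m, so ζ = c/c_c = 1210/3937 = 0.3073.

0.307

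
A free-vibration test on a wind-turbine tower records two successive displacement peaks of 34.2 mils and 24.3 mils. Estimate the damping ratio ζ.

Logarithmic decrement δ = (1/n)·ln(x₀/x_n) = (1/1)·ln(34.2/24.3) = (1/1)·ln(1.407) = 0.3417.
ζ = δ/√(4π² + δ²) = 0.3417/√(39.48 + 0.117) = 0.3417/6.292 = 0.05431.

0.0543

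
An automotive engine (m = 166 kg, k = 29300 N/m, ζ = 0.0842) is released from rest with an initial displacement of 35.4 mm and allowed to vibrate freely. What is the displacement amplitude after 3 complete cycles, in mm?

Logarithmic decrement δ = 2πζ/√(1 − ζ²) = 2π × 0.08420/√(1 − 0.00709) = 0.5309.
After n cycles, x_n/x₀ = e^(−nδ), so x_3 = 35.4 × e^(−3 × 0.5309) = 35.4 × 0.2034 = 7.199 mm.

7.20 mm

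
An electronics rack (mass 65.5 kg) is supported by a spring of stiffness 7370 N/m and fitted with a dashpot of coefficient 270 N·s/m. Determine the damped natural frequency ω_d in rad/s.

ω_n = √(k/m) = √(7370/65.5) = 10.61 rad/s.
Critical damping c_c = 2√(k·m) = 2√(7370 × 65.5) = 1390 N·s/m, so ζ = c/c_c = 270/1390 = 0.1943.
ω_d = ω_n√(1 − ζ²) = 10.61 × √(1 − 0.0378) = 10.41 rad/s.

10.4 rad/s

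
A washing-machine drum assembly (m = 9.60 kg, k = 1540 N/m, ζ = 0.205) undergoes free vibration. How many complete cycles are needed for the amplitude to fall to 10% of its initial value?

2 cycles

Logarithmic decrement δ = 2πζ/√(1 − ζ²) = 2π × 0.2050/√(1 − 0.0420) = 1.316.
x_n/x₀ = e^(−nδ) ≤ 0.1; take ln: n ≥ ln(1/0.1)/δ = 2.303/1.316 = 1.750.
So 2 complete cycles are required.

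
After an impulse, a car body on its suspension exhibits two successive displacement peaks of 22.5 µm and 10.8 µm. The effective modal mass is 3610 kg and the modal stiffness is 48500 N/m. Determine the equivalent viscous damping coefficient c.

Logarithmic decrement δ = (1/n)·ln(x₀/x_n) = (1/1)·ln(22.5/10.8) = (1/1)·ln(2.083) = 0.7340.
ζ = δ/√(4π² + δ²) = 0.7340/√(39.48 + 0.539) = 0.7340/6.326 = 0.1160.
c = ζ · 2√(km) = 0.1160 × 2√(48500 × 3610) = 0.1160 × 26460 = 3071 N·s/m.

3070 N·s/m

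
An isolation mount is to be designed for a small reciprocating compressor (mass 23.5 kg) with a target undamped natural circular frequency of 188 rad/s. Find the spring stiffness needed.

831000 N/m

k = m·ω_n² = 23.5 × 188.0² = 23.5 × 35340 = 830600 N/m.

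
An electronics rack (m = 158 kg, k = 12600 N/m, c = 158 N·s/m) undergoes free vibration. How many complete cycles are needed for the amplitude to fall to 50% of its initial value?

ζ = c/(2√(km)) = 158/(2√(12600 × 158)) = 158/2822 = 0.05599.
Logarithmic decrement δ = 2πζ/√(1 − ζ²) = 2π × 0.05599/√(1 − 0.00313) = 0.3524.
x_n/x₀ = e^(−nδ) ≤ 0.5; take ln: n ≥ ln(1/0.5)/δ = 0.6931/0.3524 = 1.967.
So 2 complete cycles are required.

2 cycles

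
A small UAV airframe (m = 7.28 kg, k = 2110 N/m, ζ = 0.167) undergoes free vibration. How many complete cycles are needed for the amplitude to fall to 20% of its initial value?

2 cycles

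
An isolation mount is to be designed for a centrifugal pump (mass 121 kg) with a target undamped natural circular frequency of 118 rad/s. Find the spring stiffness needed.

1680000 N/m

k = m·ω_n² = 121 × 118.0² = 121 × 13920 = 1685000 N/m.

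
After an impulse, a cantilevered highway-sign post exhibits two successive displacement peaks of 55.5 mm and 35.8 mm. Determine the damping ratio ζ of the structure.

0.0696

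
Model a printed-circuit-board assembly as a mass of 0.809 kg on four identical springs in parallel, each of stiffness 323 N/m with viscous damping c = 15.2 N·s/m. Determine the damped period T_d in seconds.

0.162 s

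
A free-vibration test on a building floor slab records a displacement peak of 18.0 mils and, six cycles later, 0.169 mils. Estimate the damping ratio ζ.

0.123

Logarithmic decrement δ = (1/n)·ln(x₀/x_n) = (1/6)·ln(18.0/0.169) = (1/6)·ln(106.5) = 0.7780.
ζ = δ/√(4π² + δ²) = 0.7780/√(39.48 + 0.605) = 0.7780/6.331 = 0.1229.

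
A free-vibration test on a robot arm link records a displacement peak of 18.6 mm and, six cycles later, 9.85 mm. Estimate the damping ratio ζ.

Logarithmic decrement δ = (1/n)·ln(x₀/x_n) = (1/6)·ln(18.6/9.85) = (1/6)·ln(1.888) = 0.1059.
ζ = δ/√(4π² + δ²) = 0.1059/√(39.48 + 0.0112) = 0.1059/6.284 = 0.01686.

0.0169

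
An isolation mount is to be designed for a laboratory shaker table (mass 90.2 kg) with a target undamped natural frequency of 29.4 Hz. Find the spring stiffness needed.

ω_n = 2πf_n = 2π × 29.4 = 184.7 rad/s.
k = m·ω_n² = 90.2 × 184.7² = 90.2 × 34120 = 3078000 N/m.

3080000 N/m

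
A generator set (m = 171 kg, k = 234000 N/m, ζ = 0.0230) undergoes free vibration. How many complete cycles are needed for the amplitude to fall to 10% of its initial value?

16 cycles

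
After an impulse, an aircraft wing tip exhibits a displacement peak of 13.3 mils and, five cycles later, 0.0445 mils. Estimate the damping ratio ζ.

0.179

Logarithmic decrement δ = (1/n)·ln(x₀/x_n) = (1/5)·ln(13.3/0.0445) = (1/5)·ln(298.9) = 1.140.
ζ = δ/√(4π² + δ²) = 1.140/√(39.48 + 1.30) = 1.140/6.386 = 0.1785.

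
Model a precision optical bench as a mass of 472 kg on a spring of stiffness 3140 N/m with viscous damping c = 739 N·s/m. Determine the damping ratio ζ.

0.304

ω_n = √(k/m) = √(3140/472) = 2.579 rad/s.
Critical damping c_c = 2√(k·m) = 2√(3140 × 472) = 2435 N·s/m, so ζ = c/c_c = 739/2435 = 0.3035.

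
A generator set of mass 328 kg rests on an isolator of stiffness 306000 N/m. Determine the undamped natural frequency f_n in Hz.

4.86 Hz

ω_n = √(k/m) = √(306000/328) = √932.9 = 30.54 rad/s.
f_n = ω_n/(2π) = 30.54/6.283 = 4.861 Hz.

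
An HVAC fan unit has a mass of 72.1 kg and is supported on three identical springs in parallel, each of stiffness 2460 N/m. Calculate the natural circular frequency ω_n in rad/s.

Parallel springs add: k_eq = 3 × 2460 = 7380 N/m.
ω_n = √(k_eq/m) = √(7380/72.1) = √102.4 = 10.12 rad/s.

10.1 rad/s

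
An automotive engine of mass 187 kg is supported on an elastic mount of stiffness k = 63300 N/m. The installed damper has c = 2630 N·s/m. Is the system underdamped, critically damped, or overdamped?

c_c = 2√(k·m) = 6881 N·s/m; ζ = c/c_c = 2630/6881 = 0.382.
Since ζ < 1 the system is underdamped.

underdamped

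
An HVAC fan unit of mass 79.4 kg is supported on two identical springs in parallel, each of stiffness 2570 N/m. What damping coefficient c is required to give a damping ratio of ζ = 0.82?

1050 N·s/m

Parallel springs add: k_eq = 2 × 2570 = 5140 N/m.
c_c = 2√(k_eq·m) = 2√(5140 × 79.4) = 1278 N·s/m.
c = ζ·c_c = 0.82 × 1278 = 1048 N·s/m.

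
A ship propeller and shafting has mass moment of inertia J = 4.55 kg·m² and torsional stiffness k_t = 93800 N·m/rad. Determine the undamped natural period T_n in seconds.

0.0438 s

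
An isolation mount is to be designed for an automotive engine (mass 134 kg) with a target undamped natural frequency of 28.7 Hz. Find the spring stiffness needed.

4360000 N/m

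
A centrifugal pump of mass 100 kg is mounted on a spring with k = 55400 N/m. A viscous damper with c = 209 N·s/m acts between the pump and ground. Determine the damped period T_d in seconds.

0.267 s

ω_n = √(k/m) = √(55400/100) = 23.54 rad/s.
Critical damping c_c = 2√(k·m) = 2√(55400 × 100) = 4707 N·s/m, so ζ = c/c_c = 209/4707 = 0.04440.
ω_d = ω_n√(1 − ζ²) = 23.54 × √(1 − 0.00197) = 23.51 rad/s.
T_d = 2π/ω_d = 0.2672 s.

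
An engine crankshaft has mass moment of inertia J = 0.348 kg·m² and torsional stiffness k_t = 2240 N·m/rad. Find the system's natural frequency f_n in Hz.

12.8 Hz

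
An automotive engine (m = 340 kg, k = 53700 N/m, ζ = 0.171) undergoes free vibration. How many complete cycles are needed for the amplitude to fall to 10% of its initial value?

Logarithmic decrement δ = 2πζ/√(1 − ζ²) = 2π × 0.1710/√(1 − 0.0292) = 1.090.
x_n/x₀ = e^(−nδ) ≤ 0.1; take ln: n ≥ ln(1/0.1)/δ = 2.303/1.090 = 2.112.
So 3 complete cycles are required.

3 cycles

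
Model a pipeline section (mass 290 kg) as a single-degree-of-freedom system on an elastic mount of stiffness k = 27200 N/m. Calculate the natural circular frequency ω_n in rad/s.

9.68 rad/s

ω_n = √(k/m) = √(27200/290) = √93.79 = 9.685 rad/s.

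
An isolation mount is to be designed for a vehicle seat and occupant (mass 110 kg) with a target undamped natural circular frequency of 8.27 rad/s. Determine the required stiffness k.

k = m·ω_n² = 110 × 8.270² = 110 × 68.39 = 7523 N/m.

7520 N/m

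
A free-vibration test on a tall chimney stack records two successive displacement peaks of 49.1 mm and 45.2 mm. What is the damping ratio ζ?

0.0132

Logarithmic decrement δ = (1/n)·ln(x₀/x_n) = (1/1)·ln(49.1/45.2) = (1/1)·ln(1.086) = 0.08276.
ζ = δ/√(4π² + δ²) = 0.08276/√(39.48 + 0.00685) = 0.08276/6.284 = 0.01317.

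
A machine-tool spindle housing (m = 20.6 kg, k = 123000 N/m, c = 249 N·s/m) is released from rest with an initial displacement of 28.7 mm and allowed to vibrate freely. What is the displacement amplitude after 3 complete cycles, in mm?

6.54 mm

ζ = c/(2√(km)) = 249/(2√(123000 × 20.6)) = 249/3184 = 0.07821.
Logarithmic decrement δ = 2πζ/√(1 − ζ²) = 2π × 0.07821/√(1 − 0.00612) = 0.4929.
After n cycles, x_n/x₀ = e^(−nδ), so x_3 = 28.7 × e^(−3 × 0.4929) = 28.7 × 0.2279 = 6.541 mm.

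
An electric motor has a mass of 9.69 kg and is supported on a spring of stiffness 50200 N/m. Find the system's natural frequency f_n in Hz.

11.5 Hz

ω_n = √(k/m) = √(50200/9.69) = √5181 = 71.98 rad/s.
f_n = ω_n/(2π) = 71.98/6.283 = 11.46 Hz.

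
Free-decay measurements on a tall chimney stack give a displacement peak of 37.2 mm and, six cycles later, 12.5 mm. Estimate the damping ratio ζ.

0.0289

Logarithmic decrement δ = (1/n)·ln(x₀/x_n) = (1/6)·ln(37.2/12.5) = (1/6)·ln(2.976) = 0.1818.
ζ = δ/√(4π² + δ²) = 0.1818/√(39.48 + 0.0330) = 0.1818/6.286 = 0.02892.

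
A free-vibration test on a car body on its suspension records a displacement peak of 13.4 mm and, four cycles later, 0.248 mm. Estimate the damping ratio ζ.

0.157

Logarithmic decrement δ = (1/n)·ln(x₀/x_n) = (1/4)·ln(13.4/0.248) = (1/4)·ln(54.03) = 0.9974.
ζ = δ/√(4π² + δ²) = 0.9974/√(39.48 + 0.995) = 0.9974/6.362 = 0.1568.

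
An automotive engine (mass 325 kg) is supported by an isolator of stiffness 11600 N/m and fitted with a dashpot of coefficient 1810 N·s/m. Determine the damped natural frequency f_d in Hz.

ω_n = √(k/m) = √(11600/325) = 5.974 rad/s.
Critical damping c_c = 2√(k·m) = 2√(11600 × 325) = 3883 N·s/m, so ζ = c/c_c = 1810/3883 = 0.4661.
ω_d = ω_n√(1 − ζ²) = 5.974 × √(1 − 0.217) = 5.286 rad/s.
f_d = ω_d/(2π) = 0.8412 Hz.

0.841 Hz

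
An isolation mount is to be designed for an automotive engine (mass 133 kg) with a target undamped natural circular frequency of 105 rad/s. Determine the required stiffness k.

1470000 N/m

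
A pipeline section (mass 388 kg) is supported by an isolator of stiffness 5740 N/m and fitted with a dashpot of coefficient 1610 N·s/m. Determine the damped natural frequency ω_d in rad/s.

ω_n = √(k/m) = √(5740/388) = 3.846 rad/s.
Critical damping c_c = 2√(k·m) = 2√(5740 × 388) = 2985 N·s/m, so ζ = c/c_c = 1610/2985 = 0.5394.
ω_d = ω_n√(1 − ζ²) = 3.846 × √(1 − 0.291) = 3.239 rad/s.

3.24 rad/s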